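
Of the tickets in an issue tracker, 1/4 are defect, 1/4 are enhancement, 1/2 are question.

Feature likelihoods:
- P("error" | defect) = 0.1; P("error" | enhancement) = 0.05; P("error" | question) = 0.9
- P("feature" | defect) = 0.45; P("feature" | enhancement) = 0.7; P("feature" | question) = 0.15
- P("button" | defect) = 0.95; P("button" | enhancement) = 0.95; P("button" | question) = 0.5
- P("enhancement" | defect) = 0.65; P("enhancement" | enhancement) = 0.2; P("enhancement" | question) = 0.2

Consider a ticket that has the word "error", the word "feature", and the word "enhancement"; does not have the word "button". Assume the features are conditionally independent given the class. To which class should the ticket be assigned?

defect: 0.25 × 0.1 × 0.45 × (1−0.95) × 0.65 = 0.000365625
enhancement: 0.25 × 0.05 × 0.7 × (1−0.95) × 0.2 = 0.0000875
question: 0.5 × 0.9 × 0.15 × (1−0.5) × 0.2 = 0.00675
Highest score → question.

question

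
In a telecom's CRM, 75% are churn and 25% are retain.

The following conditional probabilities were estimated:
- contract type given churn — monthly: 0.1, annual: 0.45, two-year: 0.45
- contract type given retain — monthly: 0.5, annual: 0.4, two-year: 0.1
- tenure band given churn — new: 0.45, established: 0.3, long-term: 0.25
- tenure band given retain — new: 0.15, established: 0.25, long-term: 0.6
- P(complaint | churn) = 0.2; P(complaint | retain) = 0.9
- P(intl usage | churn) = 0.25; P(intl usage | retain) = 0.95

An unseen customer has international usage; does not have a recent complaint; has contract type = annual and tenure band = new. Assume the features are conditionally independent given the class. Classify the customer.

churn: 0.75 × 0.45 × 0.45 × (1−0.2) × 0.25 = 0.030375
retain: 0.25 × 0.4 × 0.15 × (1−0.9) × 0.95 = 0.001425
Highest score → churn.

churn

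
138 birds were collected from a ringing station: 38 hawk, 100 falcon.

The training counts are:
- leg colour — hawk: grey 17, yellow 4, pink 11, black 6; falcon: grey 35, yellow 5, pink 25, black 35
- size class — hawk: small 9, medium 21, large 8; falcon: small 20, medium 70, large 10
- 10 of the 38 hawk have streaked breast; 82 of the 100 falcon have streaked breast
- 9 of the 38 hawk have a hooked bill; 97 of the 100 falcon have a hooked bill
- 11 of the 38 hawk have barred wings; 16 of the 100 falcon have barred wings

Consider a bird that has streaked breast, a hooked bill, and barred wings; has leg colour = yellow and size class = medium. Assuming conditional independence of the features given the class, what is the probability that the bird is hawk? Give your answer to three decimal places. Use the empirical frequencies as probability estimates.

hawk: (38/138) × (4/38) × (21/38) × (10/38) × (9/38) × (11/38) ≈ 0.000289002
falcon: (100/138) × (5/100) × (70/100) × (82/100) × (97/100) × (16/100) ≈ 0.00322771
P(hawk | x) = 0.000289002 / 0.003516712 ≈ 0.082

0.082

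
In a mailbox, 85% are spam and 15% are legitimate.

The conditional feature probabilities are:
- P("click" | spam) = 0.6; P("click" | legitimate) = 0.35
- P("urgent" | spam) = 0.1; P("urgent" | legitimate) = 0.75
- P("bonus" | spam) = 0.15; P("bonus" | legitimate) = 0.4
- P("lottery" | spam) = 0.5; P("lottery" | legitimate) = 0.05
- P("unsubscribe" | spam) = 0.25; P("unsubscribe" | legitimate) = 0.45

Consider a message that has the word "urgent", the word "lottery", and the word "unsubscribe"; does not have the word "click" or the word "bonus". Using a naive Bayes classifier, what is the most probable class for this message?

spam

spam: 0.85 × (1−0.6) × 0.1 × (1−0.15) × 0.5 × 0.25 = 0.0036125
legitimate: 0.15 × (1−0.35) × 0.75 × (1−0.4) × 0.05 × 0.45 = 0.0009871875
Highest score → spam.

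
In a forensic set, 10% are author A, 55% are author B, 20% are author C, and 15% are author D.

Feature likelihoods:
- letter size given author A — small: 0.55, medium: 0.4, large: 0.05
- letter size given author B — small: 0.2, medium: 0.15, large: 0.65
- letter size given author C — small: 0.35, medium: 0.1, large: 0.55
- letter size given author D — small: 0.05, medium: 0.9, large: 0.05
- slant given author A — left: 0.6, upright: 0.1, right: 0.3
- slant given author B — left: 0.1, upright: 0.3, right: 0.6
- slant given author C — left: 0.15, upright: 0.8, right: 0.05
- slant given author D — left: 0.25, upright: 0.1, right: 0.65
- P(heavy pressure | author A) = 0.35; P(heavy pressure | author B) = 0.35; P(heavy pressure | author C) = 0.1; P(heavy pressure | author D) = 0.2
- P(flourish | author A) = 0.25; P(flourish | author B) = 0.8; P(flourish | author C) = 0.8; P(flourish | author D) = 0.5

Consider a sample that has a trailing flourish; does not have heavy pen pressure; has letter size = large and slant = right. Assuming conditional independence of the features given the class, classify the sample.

author A: 0.1 × 0.05 × 0.3 × (1−0.35) × 0.25 = 0.00024375
author B: 0.55 × 0.65 × 0.6 × (1−0.35) × 0.8 = 0.11154
author C: 0.2 × 0.55 × 0.05 × (1−0.1) × 0.8 = 0.00396
author D: 0.15 × 0.05 × 0.65 × (1−0.2) × 0.5 = 0.00195
Highest score → author B.

author B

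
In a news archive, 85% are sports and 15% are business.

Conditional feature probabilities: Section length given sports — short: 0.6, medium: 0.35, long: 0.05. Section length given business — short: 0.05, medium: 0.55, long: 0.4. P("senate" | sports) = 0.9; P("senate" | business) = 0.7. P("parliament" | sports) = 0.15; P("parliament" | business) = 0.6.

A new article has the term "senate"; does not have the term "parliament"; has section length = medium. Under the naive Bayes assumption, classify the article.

sports

sports: 0.85 × 0.35 × 0.9 × (1−0.15) = 0.2275875
business: 0.15 × 0.55 × 0.7 × (1−0.6) = 0.0231
Highest score → sports.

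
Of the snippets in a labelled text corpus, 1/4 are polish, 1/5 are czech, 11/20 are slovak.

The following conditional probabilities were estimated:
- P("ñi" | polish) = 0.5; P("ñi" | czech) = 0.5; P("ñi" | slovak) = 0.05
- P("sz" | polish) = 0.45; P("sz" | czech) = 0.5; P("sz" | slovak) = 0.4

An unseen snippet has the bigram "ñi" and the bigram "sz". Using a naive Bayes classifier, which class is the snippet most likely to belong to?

polish

polish: 0.25 × 0.5 × 0.45 = 0.05625
czech: 0.2 × 0.5 × 0.5 = 0.05
slovak: 0.55 × 0.05 × 0.4 = 0.011
Highest score → polish.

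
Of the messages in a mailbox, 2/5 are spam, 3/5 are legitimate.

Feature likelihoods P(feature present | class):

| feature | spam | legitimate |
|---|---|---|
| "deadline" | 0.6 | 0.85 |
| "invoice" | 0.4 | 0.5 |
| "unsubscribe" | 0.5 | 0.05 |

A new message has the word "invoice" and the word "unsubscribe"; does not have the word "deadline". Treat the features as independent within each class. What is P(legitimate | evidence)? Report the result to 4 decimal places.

0.0657

spam: 0.4 × (1−0.6) × 0.4 × 0.5 = 0.032
legitimate: 0.6 × (1−0.85) × 0.5 × 0.05 = 0.00225
P(legitimate | x) = 0.00225 / 0.03425 ≈ 0.0657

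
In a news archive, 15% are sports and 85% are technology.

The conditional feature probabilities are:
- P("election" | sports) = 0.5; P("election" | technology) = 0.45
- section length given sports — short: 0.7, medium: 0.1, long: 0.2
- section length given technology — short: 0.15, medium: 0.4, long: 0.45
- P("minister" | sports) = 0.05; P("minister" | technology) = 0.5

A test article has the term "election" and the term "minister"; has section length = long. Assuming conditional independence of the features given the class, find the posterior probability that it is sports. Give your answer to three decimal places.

sports: 0.15 × 0.5 × 0.2 × 0.05 = 0.00075
technology: 0.85 × 0.45 × 0.45 × 0.5 = 0.0860625
P(sports | x) = 0.00075 / 0.0868125 ≈ 0.009

0.009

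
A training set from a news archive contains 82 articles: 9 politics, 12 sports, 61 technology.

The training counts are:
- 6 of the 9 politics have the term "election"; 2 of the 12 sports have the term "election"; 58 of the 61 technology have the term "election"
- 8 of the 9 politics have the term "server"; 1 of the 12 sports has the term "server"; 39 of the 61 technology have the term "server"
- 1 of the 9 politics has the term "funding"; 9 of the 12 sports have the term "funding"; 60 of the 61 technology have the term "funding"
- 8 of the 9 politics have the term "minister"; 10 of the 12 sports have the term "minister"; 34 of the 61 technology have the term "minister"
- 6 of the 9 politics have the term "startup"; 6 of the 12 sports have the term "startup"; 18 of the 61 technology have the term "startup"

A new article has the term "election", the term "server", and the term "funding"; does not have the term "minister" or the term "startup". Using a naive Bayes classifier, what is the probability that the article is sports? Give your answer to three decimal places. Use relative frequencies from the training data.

politics: (9/82) × (6/9) × (8/9) × (1/9) × (1/9) × (3/9) ≈ 0.000267657
sports: (12/82) × (2/12) × (1/12) × (9/12) × (2/12) × (6/12) ≈ 0.000127033
technology: (61/82) × (58/61) × (39/61) × (60/61) × (27/61) × (43/61) ≈ 0.138785
P(sports | x) = 0.000127033 / 0.13917969 ≈ 0.001

0.001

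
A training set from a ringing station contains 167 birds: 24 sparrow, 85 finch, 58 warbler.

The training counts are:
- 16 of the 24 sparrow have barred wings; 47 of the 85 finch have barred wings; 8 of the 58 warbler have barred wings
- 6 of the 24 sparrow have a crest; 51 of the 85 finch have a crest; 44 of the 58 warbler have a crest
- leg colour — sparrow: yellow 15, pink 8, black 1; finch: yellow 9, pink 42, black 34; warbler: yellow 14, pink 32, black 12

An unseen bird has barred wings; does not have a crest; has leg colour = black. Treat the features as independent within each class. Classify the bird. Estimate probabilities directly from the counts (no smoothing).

sparrow: (24/167) × (16/24) × (18/24) × (1/24) ≈ 0.00299401
finch: (85/167) × (47/85) × (34/85) × (34/85) ≈ 0.0450299
warbler: (58/167) × (8/58) × (14/58) × (12/58) ≈ 0.00239236
Highest score → finch.

finch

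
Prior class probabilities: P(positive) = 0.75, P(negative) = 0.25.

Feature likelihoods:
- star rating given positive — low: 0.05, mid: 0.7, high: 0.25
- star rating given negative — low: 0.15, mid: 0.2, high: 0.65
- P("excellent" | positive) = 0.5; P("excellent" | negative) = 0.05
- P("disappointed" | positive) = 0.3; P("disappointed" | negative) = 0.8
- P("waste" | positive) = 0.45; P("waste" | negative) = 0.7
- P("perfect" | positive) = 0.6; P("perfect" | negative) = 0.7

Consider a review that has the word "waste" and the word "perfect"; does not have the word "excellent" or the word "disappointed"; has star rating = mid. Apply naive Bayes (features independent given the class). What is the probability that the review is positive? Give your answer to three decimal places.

0.914

positive: 0.75 × 0.7 × (1−0.5) × (1−0.3) × 0.45 × 0.6 = 0.0496125
negative: 0.25 × 0.2 × (1−0.05) × (1−0.8) × 0.7 × 0.7 = 0.004655
P(positive | x) = 0.0496125 / 0.0542675 ≈ 0.914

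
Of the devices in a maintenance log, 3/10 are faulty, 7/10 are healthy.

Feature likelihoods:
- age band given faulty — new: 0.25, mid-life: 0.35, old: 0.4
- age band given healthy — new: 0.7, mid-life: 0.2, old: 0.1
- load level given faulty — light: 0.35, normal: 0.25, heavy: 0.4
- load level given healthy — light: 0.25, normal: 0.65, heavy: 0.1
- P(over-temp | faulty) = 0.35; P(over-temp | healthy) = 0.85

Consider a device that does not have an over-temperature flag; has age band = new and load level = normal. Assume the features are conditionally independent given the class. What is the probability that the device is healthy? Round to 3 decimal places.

0.797

faulty: 0.3 × 0.25 × 0.25 × (1−0.35) = 0.0121875
healthy: 0.7 × 0.7 × 0.65 × (1−0.85) = 0.047775
P(healthy | x) = 0.047775 / 0.0599625 ≈ 0.797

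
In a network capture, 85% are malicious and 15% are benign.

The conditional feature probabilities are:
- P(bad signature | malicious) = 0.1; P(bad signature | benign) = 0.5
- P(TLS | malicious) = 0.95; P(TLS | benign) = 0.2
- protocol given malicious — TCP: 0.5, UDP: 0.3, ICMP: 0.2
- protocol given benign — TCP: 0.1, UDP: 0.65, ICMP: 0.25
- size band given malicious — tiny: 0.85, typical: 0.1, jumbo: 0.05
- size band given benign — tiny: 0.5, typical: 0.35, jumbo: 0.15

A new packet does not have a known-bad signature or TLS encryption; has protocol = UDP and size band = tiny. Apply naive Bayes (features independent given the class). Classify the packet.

benign

malicious: 0.85 × (1−0.1) × (1−0.95) × 0.3 × 0.85 = 0.00975375
benign: 0.15 × (1−0.5) × (1−0.2) × 0.65 × 0.5 = 0.0195
Highest score → benign.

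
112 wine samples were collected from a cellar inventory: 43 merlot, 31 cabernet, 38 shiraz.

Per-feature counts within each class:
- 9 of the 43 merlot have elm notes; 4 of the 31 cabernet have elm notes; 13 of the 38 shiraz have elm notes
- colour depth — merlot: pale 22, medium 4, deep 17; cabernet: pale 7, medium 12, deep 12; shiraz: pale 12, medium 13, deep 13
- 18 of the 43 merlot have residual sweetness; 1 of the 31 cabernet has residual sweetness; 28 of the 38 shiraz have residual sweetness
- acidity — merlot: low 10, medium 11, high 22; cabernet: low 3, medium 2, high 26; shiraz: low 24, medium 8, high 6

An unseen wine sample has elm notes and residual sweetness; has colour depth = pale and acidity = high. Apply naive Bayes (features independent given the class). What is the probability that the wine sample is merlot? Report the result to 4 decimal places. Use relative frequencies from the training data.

merlot: (43/112) × (9/43) × (22/43) × (18/43) × (22/43) ≈ 0.00880515
cabernet: (31/112) × (4/31) × (7/31) × (1/31) × (26/31) ≈ 0.000218187
shiraz: (38/112) × (13/38) × (12/38) × (28/38) × (6/38) ≈ 0.00426447
P(merlot | x) = 0.00880515 / 0.013287807 ≈ 0.6626

0.6626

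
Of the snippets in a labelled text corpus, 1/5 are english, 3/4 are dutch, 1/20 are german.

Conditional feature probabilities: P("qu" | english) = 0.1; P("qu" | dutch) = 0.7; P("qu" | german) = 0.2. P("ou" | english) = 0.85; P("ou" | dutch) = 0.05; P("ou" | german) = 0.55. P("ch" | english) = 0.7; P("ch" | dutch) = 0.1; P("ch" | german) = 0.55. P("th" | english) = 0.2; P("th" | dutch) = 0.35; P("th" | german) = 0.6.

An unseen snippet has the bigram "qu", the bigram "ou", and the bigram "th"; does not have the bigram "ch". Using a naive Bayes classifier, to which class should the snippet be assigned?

english: 0.2 × 0.1 × 0.85 × (1−0.7) × 0.2 = 0.00102
dutch: 0.75 × 0.7 × 0.05 × (1−0.1) × 0.35 = 0.00826875
german: 0.05 × 0.2 × 0.55 × (1−0.55) × 0.6 = 0.001485
Highest score → dutch.

dutch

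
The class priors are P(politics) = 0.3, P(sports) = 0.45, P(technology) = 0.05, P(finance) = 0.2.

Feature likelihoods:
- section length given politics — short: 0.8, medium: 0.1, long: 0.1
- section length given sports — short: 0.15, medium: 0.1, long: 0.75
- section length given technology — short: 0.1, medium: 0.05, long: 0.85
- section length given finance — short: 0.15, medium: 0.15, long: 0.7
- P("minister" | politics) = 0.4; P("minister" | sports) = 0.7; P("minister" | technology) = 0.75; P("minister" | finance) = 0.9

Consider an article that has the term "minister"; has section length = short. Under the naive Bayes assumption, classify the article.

politics: 0.3 × 0.8 × 0.4 = 0.096
sports: 0.45 × 0.15 × 0.7 = 0.04725
technology: 0.05 × 0.1 × 0.75 = 0.00375
finance: 0.2 × 0.15 × 0.9 = 0.027
Highest score → politics.

politics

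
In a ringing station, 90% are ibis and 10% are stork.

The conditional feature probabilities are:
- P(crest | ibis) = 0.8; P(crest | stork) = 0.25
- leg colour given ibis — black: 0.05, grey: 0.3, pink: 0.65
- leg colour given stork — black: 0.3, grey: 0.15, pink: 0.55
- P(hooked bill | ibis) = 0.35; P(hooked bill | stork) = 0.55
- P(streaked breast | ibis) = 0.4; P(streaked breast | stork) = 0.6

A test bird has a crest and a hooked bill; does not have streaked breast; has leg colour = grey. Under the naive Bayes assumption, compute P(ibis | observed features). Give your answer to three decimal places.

0.982

ibis: 0.9 × 0.8 × 0.3 × 0.35 × (1−0.4) = 0.04536
stork: 0.1 × 0.25 × 0.15 × 0.55 × (1−0.6) = 0.000825
P(ibis | x) = 0.04536 / 0.046185 ≈ 0.982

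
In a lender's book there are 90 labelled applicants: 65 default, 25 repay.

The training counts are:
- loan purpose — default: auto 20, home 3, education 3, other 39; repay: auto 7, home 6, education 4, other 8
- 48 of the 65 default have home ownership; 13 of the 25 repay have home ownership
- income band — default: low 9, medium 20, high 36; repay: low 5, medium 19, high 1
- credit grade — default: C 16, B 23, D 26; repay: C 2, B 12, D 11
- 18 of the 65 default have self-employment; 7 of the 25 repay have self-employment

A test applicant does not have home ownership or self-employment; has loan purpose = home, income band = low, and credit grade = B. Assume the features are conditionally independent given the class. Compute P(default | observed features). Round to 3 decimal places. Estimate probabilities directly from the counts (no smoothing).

0.123

default: (65/90) × (3/65) × (17/65) × (9/65) × (23/65) × (47/65) ≈ 0.000308846
repay: (25/90) × (6/25) × (12/25) × (5/25) × (12/25) × (18/25) = 0.00221184
P(default | x) = 0.000308846 / 0.002520686 ≈ 0.123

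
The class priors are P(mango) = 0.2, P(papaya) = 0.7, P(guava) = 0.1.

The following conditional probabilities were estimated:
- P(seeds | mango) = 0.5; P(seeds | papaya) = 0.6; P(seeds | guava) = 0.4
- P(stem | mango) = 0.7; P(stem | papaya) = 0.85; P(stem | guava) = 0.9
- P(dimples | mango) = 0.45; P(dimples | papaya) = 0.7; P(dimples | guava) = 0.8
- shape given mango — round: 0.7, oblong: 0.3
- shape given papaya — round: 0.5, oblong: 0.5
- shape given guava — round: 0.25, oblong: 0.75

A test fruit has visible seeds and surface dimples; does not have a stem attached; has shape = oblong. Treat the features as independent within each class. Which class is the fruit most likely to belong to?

mango: 0.2 × 0.5 × (1−0.7) × 0.45 × 0.3 = 0.00405
papaya: 0.7 × 0.6 × (1−0.85) × 0.7 × 0.5 = 0.02205
guava: 0.1 × 0.4 × (1−0.9) × 0.8 × 0.75 = 0.0024
Highest score → papaya.

papaya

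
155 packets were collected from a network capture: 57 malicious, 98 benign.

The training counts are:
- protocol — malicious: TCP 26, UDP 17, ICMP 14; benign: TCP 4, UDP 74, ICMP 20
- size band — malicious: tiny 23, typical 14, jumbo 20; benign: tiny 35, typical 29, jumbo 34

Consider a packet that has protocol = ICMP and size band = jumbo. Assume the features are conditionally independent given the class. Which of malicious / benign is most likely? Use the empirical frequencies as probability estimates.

malicious: (57/155) × (14/57) × (20/57) ≈ 0.0316921
benign: (98/155) × (20/98) × (34/98) ≈ 0.0447663
Highest score → benign.

benign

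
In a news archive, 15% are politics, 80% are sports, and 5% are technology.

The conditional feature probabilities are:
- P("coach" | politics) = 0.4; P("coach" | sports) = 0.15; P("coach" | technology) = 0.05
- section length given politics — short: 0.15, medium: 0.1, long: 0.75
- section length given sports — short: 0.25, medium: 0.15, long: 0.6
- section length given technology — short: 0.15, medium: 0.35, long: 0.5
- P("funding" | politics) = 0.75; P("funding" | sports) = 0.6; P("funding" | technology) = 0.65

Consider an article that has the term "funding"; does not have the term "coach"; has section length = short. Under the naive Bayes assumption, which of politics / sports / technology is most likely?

sports

politics: 0.15 × (1−0.4) × 0.15 × 0.75 = 0.010125
sports: 0.8 × (1−0.15) × 0.25 × 0.6 = 0.102
technology: 0.05 × (1−0.05) × 0.15 × 0.65 = 0.00463125
Highest score → sports.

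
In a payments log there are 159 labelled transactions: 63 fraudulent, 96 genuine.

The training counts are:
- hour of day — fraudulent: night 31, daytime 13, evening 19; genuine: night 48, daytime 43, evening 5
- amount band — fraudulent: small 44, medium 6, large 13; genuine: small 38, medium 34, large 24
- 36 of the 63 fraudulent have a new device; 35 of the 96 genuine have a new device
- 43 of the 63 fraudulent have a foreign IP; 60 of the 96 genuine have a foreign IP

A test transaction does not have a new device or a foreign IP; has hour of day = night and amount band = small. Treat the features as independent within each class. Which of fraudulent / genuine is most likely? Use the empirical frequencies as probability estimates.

genuine

fraudulent: (63/159) × (31/63) × (44/63) × (27/63) × (20/63) ≈ 0.0185263
genuine: (96/159) × (48/96) × (38/96) × (61/96) × (36/96) ≈ 0.0284739
Highest score → genuine.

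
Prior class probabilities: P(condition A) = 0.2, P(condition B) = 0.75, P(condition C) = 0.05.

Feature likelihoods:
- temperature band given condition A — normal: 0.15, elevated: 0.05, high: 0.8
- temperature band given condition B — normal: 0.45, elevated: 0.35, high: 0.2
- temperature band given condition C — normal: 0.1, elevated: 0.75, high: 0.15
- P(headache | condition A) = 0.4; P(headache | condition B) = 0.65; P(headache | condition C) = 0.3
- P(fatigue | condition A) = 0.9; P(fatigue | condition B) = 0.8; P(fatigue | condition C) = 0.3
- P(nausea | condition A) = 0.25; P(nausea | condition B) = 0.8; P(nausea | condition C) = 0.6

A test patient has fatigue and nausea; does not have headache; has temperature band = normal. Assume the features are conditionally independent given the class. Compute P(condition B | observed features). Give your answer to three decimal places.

0.942

condition A: 0.2 × 0.15 × (1−0.4) × 0.9 × 0.25 = 0.00405
condition B: 0.75 × 0.45 × (1−0.65) × 0.8 × 0.8 = 0.0756
condition C: 0.05 × 0.1 × (1−0.3) × 0.3 × 0.6 = 0.00063
P(condition B | x) = 0.0756 / 0.08028 ≈ 0.942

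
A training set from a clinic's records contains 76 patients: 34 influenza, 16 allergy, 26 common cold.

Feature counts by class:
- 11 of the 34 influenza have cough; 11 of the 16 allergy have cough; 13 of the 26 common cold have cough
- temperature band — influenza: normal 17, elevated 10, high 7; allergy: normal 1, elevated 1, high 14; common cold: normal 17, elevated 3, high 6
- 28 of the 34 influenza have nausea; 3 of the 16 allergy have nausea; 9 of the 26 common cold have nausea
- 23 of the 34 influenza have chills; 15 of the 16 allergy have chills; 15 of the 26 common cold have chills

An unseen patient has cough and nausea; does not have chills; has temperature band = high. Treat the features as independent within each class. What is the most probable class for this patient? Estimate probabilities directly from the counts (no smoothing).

influenza: (34/76) × (11/34) × (7/34) × (28/34) × (11/34) ≈ 0.00793946
allergy: (16/76) × (11/16) × (14/16) × (3/16) × (1/16) ≈ 0.00148412
common cold: (26/76) × (13/26) × (6/26) × (9/26) × (11/26) ≈ 0.00578091
Highest score → influenza.

influenza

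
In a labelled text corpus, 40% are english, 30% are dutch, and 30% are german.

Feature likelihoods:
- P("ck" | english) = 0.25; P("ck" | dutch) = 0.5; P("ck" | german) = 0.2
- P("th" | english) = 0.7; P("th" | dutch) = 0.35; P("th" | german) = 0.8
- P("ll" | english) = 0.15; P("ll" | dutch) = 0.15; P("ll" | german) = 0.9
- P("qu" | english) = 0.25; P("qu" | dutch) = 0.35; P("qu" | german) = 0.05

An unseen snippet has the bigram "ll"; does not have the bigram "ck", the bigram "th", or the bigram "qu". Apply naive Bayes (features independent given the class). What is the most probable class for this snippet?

english: 0.4 × (1−0.25) × (1−0.7) × 0.15 × (1−0.25) = 0.010125
dutch: 0.3 × (1−0.5) × (1−0.35) × 0.15 × (1−0.35) = 0.00950625
german: 0.3 × (1−0.2) × (1−0.8) × 0.9 × (1−0.05) = 0.04104
Highest score → german.

german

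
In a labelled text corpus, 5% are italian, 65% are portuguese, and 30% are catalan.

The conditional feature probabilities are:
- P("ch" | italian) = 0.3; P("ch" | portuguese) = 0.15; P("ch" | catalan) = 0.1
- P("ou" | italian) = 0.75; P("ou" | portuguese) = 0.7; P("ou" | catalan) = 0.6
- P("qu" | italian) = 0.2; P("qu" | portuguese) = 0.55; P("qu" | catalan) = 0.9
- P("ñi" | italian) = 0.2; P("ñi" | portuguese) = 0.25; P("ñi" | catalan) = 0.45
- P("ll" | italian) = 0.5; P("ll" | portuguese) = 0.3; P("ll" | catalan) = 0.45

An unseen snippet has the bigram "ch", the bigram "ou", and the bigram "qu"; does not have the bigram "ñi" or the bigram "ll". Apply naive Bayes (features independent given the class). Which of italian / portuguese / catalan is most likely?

portuguese

italian: 0.05 × 0.3 × 0.75 × 0.2 × (1−0.2) × (1−0.5) = 0.0009
portuguese: 0.65 × 0.15 × 0.7 × 0.55 × (1−0.25) × (1−0.3) = 0.0197071875
catalan: 0.3 × 0.1 × 0.6 × 0.9 × (1−0.45) × (1−0.45) = 0.0049005
Highest score → portuguese.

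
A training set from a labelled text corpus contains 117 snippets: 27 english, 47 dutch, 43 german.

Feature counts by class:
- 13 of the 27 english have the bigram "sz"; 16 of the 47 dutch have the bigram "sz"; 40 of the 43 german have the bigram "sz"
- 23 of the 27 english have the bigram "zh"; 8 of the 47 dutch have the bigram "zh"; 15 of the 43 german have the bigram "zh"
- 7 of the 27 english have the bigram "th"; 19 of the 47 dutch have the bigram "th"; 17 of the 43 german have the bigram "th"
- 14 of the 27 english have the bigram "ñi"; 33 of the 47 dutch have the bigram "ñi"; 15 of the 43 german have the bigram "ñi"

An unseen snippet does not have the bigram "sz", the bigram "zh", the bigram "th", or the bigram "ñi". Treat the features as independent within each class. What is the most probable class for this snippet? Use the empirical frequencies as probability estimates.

dutch

english: (27/117) × (14/27) × (4/27) × (20/27) × (13/27) ≈ 0.00632243
dutch: (47/117) × (31/47) × (39/47) × (28/47) × (14/47) ≈ 0.0390151
german: (43/117) × (3/43) × (28/43) × (26/43) × (28/43) ≈ 0.00657384
Highest score → dutch.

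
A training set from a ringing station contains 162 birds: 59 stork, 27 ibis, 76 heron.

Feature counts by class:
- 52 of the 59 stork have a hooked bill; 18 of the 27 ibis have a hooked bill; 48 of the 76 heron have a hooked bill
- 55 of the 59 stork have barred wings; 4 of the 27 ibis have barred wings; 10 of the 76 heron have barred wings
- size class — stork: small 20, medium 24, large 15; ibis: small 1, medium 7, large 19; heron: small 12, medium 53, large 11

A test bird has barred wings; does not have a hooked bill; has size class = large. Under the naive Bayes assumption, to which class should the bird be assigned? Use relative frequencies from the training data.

stork

stork: (59/162) × (7/59) × (55/59) × (15/59) ≈ 0.0102408
ibis: (27/162) × (9/27) × (4/27) × (19/27) ≈ 0.0057918
heron: (76/162) × (28/76) × (10/76) × (11/76) ≈ 0.00329161
Highest score → stork.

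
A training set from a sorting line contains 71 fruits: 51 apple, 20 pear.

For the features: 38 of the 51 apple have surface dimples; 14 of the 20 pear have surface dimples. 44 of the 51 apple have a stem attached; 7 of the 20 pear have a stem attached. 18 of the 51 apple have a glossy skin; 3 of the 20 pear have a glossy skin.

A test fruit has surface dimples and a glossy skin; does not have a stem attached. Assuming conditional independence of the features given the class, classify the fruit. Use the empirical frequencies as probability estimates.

apple: (51/71) × (38/51) × (7/51) × (18/51) ≈ 0.0259272
pear: (20/71) × (14/20) × (13/20) × (3/20) ≈ 0.0192254
Highest score → apple.

apple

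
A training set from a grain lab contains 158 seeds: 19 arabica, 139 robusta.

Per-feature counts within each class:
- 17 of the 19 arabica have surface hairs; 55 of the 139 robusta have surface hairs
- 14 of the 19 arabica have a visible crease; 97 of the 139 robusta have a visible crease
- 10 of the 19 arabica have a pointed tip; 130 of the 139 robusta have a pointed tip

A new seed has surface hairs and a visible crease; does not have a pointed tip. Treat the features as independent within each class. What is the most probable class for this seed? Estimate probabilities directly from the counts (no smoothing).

arabica: (19/158) × (17/19) × (14/19) × (9/19) ≈ 0.0375539
robusta: (139/158) × (55/139) × (97/139) × (9/139) ≈ 0.0157286
Highest score → arabica.

arabica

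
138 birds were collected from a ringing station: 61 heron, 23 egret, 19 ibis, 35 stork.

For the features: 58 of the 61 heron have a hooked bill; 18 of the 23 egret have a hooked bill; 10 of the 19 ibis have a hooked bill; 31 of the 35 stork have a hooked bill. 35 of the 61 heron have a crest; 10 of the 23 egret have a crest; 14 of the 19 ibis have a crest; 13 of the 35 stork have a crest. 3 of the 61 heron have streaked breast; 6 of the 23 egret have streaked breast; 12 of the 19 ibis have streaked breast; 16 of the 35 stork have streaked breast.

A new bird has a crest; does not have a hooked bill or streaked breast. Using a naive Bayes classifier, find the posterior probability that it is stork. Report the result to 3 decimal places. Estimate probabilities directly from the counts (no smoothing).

0.124

heron: (61/138) × (3/61) × (35/61) × (58/61) ≈ 0.0118598
egret: (23/138) × (5/23) × (10/23) × (17/23) ≈ 0.0116435
ibis: (19/138) × (9/19) × (14/19) × (7/19) ≈ 0.0177044
stork: (35/138) × (4/35) × (13/35) × (19/35) ≈ 0.00584442
P(stork | x) = 0.00584442 / 0.04705212 ≈ 0.124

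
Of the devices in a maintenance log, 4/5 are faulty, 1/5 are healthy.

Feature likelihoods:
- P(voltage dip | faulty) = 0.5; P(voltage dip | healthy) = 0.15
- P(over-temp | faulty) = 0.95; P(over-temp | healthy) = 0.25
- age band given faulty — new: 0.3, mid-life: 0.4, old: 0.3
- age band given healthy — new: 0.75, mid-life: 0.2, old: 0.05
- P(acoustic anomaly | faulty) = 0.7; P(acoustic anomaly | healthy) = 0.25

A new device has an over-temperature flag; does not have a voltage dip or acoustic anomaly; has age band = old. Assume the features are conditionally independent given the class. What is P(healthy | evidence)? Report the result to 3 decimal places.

0.045

faulty: 0.8 × (1−0.5) × 0.95 × 0.3 × (1−0.7) = 0.0342
healthy: 0.2 × (1−0.15) × 0.25 × 0.05 × (1−0.25) = 0.00159375
P(healthy | x) = 0.00159375 / 0.03579375 ≈ 0.045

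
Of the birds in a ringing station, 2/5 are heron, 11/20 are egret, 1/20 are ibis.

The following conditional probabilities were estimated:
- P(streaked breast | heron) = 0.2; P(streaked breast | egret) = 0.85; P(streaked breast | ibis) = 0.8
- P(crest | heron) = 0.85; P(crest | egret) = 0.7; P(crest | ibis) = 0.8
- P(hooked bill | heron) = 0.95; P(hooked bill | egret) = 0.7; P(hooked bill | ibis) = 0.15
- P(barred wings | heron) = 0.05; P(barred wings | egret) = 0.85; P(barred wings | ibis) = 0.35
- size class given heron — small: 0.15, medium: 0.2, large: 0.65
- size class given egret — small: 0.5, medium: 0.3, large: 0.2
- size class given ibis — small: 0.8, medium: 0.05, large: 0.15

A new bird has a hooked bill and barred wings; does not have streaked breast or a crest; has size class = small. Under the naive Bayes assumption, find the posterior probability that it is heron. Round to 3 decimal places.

0.044

heron: 0.4 × (1−0.2) × (1−0.85) × 0.95 × 0.05 × 0.15 = 0.000342
egret: 0.55 × (1−0.85) × (1−0.7) × 0.7 × 0.85 × 0.5 = 0.007363125
ibis: 0.05 × (1−0.8) × (1−0.8) × 0.15 × 0.35 × 0.8 = 0.000084
P(heron | x) = 0.000342 / 0.007789125 ≈ 0.044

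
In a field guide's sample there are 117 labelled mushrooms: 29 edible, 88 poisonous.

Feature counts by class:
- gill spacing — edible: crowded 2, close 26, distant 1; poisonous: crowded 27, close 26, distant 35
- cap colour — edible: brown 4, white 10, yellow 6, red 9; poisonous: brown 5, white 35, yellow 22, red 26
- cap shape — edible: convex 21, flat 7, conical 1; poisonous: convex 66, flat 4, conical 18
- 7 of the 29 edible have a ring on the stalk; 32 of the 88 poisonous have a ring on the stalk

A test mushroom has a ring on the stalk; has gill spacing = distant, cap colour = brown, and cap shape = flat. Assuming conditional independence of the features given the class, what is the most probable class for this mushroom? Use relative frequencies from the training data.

edible: (29/117) × (1/29) × (4/29) × (7/29) × (7/29) ≈ 0.0000686873
poisonous: (88/117) × (35/88) × (5/88) × (4/88) × (32/88) ≈ 0.00028094
Highest score → poisonous.

poisonous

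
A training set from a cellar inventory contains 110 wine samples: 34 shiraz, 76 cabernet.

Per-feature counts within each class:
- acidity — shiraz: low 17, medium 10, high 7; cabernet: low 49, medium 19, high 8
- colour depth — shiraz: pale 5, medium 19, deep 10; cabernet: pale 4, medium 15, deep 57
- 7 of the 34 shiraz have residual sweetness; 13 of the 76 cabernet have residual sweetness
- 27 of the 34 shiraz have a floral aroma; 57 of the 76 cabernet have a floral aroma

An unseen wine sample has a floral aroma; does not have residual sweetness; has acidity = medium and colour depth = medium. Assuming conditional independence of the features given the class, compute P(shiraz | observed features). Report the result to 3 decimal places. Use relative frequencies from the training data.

shiraz: (34/110) × (10/34) × (19/34) × (27/34) × (27/34) ≈ 0.032037
cabernet: (76/110) × (19/76) × (15/76) × (63/76) × (57/76) ≈ 0.0211947
P(shiraz | x) = 0.032037 / 0.0532317 ≈ 0.602

0.602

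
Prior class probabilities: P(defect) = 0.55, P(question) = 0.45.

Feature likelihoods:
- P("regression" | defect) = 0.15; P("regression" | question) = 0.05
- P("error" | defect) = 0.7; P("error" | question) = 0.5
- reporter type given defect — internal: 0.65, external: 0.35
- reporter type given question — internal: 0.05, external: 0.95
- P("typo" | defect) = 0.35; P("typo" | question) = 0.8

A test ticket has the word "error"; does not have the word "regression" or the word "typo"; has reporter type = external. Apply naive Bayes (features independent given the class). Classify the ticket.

defect: 0.55 × (1−0.15) × 0.7 × 0.35 × (1−0.35) = 0.074449375
question: 0.45 × (1−0.05) × 0.5 × 0.95 × (1−0.8) = 0.0406125
Highest score → defect.

defect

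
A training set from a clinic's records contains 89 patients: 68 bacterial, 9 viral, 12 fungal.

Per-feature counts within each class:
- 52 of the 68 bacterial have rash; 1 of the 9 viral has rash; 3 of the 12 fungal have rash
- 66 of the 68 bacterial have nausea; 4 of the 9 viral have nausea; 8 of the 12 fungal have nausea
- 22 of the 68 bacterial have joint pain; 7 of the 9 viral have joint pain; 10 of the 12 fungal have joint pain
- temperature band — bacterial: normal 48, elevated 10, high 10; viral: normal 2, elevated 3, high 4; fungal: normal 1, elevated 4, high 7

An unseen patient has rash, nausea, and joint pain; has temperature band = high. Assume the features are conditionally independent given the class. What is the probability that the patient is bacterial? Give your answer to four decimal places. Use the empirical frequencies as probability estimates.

bacterial: (68/89) × (52/68) × (66/68) × (22/68) × (10/68) ≈ 0.0269807
viral: (9/89) × (1/9) × (4/9) × (7/9) × (4/9) ≈ 0.00172624
fungal: (12/89) × (3/12) × (8/12) × (10/12) × (7/12) ≈ 0.0109238
P(bacterial | x) = 0.0269807 / 0.03963074 ≈ 0.6808

0.6808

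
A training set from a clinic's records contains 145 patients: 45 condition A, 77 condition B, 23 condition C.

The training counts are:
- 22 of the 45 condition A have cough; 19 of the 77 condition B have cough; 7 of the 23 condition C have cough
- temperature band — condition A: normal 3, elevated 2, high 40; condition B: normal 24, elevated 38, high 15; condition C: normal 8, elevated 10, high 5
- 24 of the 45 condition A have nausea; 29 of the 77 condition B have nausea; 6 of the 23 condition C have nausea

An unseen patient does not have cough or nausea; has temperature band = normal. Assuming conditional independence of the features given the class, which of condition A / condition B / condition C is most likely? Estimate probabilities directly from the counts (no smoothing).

condition A: (45/145) × (23/45) × (3/45) × (21/45) ≈ 0.00493487
condition B: (77/145) × (58/77) × (24/77) × (48/77) ≈ 0.0777197
condition C: (23/145) × (16/23) × (8/23) × (17/23) ≈ 0.0283684
Highest score → condition B.

condition B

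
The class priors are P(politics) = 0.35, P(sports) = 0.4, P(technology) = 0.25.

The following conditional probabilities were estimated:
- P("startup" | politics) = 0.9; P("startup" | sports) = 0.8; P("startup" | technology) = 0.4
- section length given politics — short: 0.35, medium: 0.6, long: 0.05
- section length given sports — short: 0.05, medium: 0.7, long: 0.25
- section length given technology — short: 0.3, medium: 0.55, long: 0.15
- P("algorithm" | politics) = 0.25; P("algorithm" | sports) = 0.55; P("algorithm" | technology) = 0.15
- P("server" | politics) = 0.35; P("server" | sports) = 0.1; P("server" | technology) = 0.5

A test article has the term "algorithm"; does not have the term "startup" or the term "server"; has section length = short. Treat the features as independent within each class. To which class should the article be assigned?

technology

politics: 0.35 × (1−0.9) × 0.35 × 0.25 × (1−0.35) = 0.001990625
sports: 0.4 × (1−0.8) × 0.05 × 0.55 × (1−0.1) = 0.00198
technology: 0.25 × (1−0.4) × 0.3 × 0.15 × (1−0.5) = 0.003375
Highest score → technology.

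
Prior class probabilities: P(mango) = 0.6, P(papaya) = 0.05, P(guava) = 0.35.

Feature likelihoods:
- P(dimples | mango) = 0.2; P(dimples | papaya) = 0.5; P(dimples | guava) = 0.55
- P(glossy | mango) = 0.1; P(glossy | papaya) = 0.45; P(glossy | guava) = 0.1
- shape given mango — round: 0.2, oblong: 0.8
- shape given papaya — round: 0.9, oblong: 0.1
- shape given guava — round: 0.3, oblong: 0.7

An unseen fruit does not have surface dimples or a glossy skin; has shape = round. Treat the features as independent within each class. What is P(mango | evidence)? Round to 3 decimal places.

mango: 0.6 × (1−0.2) × (1−0.1) × 0.2 = 0.0864
papaya: 0.05 × (1−0.5) × (1−0.45) × 0.9 = 0.012375
guava: 0.35 × (1−0.55) × (1−0.1) × 0.3 = 0.042525
P(mango | x) = 0.0864 / 0.1413 ≈ 0.611

0.611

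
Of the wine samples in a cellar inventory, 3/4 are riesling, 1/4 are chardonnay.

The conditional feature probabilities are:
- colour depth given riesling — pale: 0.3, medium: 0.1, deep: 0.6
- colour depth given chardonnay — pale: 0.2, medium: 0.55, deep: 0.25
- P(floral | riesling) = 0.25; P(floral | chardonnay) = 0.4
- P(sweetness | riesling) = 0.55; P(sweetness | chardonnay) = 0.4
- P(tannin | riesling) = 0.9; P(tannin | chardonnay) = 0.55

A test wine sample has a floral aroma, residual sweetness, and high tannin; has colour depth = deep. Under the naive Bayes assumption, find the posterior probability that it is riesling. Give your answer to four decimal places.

riesling: 0.75 × 0.6 × 0.25 × 0.55 × 0.9 = 0.0556875
chardonnay: 0.25 × 0.25 × 0.4 × 0.4 × 0.55 = 0.0055
P(riesling | x) = 0.0556875 / 0.0611875 ≈ 0.9101

0.9101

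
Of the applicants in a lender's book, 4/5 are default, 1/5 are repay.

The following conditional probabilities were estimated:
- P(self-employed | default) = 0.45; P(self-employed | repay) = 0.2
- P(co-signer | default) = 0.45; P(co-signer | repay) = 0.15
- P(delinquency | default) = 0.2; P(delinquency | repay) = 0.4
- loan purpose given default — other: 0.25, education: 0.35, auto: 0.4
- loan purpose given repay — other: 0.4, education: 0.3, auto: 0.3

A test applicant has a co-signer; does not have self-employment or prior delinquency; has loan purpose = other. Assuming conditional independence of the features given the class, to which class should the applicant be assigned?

default

default: 0.8 × (1−0.45) × 0.45 × (1−0.2) × 0.25 = 0.0396
repay: 0.2 × (1−0.2) × 0.15 × (1−0.4) × 0.4 = 0.00576
Highest score → default.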